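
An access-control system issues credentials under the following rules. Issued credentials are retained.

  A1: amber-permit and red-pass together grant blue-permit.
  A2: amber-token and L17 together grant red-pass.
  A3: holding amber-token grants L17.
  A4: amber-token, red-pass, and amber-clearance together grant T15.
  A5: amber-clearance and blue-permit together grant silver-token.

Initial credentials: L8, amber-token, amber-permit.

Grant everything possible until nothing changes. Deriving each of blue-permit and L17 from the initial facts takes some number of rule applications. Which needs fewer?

L17

L17: Holding amber-token grants L17 (A3). [1 rule application]
blue-permit: Holding amber-token grants L17 (A3). Holding amber-token and L17 grants red-pass (A2). Holding amber-permit and red-pass grants blue-permit (A1). [3 rule applications]
L17 needs fewer.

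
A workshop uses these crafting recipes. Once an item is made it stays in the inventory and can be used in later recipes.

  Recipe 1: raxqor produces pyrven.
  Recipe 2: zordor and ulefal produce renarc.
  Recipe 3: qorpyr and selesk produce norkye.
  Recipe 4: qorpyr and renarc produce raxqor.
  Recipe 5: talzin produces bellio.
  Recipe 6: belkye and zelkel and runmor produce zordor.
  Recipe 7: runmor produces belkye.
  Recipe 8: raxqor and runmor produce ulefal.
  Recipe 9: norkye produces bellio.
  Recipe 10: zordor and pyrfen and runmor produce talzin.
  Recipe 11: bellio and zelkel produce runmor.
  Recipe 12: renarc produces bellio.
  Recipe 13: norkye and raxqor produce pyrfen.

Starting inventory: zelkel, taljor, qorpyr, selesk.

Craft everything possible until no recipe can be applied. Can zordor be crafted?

qorpyr and selesk → norkye (Recipe 3).
Using Recipe 9, norkye makes bellio.
bellio and zelkel → runmor (Recipe 11).
Using Recipe 7, runmor makes belkye.
belkye and zelkel and runmor → zordor (Recipe 6).

Yes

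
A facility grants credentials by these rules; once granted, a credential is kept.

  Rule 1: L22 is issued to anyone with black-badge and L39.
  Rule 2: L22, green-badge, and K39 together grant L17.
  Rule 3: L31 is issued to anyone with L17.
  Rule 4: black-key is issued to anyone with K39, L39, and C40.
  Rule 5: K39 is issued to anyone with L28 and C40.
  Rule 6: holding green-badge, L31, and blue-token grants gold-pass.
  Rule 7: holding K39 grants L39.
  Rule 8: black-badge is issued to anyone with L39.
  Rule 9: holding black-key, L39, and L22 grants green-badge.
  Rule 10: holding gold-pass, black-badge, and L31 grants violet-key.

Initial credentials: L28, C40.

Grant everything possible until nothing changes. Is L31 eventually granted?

Yes

Holding L28 and C40 grants K39 (Rule 5).
Holding K39 grants L39 (Rule 7).
Holding K39, L39, and C40 grants black-key (Rule 4).
Holding L39 grants black-badge (Rule 8).
Holding black-badge and L39 grants L22 (Rule 1).
Holding black-key, L39, and L22 grants green-badge (Rule 9).
Holding L22, green-badge, and K39 grants L17 (Rule 2).
Holding L17 grants L31 (Rule 3).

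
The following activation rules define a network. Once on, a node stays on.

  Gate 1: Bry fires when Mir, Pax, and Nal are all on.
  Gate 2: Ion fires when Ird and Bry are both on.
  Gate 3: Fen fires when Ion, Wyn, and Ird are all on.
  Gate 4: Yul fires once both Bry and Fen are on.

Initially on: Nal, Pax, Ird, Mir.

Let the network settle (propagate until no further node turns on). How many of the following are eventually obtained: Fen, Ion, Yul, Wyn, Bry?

2

Mir, Pax, and Nal are on, so Bry fires (Gate 1).
Gate 2: Ird and Bry on → Ion on.
Fen would need Ion, Wyn, and Ird (Gate 3), but Wyn never turns on.
Ion: reached.
Yul would need Bry and Fen (Gate 4), but Fen never turns on.
No rule produces Wyn, and it is not given.
Bry: reached.
Reached: Ion and Bry — 2 of the 5.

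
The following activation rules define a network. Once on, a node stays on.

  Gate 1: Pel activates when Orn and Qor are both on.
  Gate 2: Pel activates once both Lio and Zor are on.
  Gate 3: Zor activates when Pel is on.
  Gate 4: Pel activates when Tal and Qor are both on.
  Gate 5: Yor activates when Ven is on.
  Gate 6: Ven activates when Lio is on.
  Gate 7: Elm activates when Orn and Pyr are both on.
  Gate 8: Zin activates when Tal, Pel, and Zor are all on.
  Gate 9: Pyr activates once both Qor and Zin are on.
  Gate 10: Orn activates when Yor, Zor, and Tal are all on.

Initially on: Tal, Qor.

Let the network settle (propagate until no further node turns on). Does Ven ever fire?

No

Ven would need Lio (Gate 6), but Lio never turns on.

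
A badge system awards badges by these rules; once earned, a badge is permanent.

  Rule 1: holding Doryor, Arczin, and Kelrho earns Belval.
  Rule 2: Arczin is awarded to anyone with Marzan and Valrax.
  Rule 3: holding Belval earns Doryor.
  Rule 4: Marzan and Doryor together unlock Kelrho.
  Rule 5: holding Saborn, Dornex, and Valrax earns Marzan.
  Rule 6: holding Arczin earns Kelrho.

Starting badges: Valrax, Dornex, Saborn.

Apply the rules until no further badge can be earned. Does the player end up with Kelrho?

Yes

With Saborn, Dornex, and Valrax, Marzan is earned (Rule 5).
With Marzan and Valrax, Arczin is earned (Rule 2).
With Arczin, Kelrho is earned (Rule 6).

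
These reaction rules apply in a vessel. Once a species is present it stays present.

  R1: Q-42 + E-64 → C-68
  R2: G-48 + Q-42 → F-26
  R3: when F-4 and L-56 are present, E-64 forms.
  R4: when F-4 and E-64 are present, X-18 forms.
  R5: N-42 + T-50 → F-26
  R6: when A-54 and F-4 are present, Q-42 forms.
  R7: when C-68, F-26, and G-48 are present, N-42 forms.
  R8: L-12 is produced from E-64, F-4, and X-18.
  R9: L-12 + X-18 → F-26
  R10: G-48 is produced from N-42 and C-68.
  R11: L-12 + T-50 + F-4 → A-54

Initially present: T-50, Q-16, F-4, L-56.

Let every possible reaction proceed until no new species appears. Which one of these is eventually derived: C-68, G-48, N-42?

C-68

F-4 and L-56 present → E-64 forms (R3).
F-4 and E-64 present → X-18 forms (R4).
E-64, F-4, and X-18 present → L-12 forms (R8).
L-12, T-50, and F-4 present → A-54 forms (R11).
A-54 and F-4 present → Q-42 forms (R6).
Q-42 and E-64 present → C-68 forms (R1).
N-42 would need C-68, F-26, and G-48 (R7), but G-48 never forms. G-48 would need N-42 and C-68 (R10), but N-42 never forms.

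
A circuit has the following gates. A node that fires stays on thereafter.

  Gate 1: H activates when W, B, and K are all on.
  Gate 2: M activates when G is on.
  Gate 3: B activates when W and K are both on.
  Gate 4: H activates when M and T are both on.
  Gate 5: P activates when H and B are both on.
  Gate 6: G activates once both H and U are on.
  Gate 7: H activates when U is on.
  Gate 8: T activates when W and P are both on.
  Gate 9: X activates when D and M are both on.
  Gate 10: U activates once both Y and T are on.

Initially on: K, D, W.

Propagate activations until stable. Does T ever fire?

Gate 3: W and K on → B on.
W, B, and K are on, so H activates (Gate 1).
Gate 5: H and B on → P on.
Gate 8: W and P on → T on.

Yes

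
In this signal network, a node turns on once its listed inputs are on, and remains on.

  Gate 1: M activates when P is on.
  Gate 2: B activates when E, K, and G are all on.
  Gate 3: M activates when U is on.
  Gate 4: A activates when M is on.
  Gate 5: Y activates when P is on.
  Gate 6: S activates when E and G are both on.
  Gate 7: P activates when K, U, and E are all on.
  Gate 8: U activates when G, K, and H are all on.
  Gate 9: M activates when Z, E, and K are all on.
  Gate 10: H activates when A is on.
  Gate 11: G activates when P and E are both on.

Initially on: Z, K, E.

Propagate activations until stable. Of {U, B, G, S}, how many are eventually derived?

0

U would need G, K, and H (Gate 8), but G never turns on.
B would need E, K, and G (Gate 2), but G never turns on.
G would need P and E (Gate 11), but P never turns on.
S would need E and G (Gate 6), but G never turns on.
None of the 4 are reached.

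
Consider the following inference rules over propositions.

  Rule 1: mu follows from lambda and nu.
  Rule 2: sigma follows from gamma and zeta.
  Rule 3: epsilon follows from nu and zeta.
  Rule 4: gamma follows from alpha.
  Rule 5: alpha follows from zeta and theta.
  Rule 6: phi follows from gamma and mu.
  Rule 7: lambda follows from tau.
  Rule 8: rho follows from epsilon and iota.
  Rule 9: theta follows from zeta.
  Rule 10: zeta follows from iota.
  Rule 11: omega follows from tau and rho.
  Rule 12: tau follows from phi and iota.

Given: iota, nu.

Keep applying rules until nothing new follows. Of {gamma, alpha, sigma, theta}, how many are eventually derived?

4

From iota, Rule 10 gives zeta.
zeta holds, so theta follows (Rule 9).
From zeta and theta, Rule 5 gives alpha.
From alpha, Rule 4 gives gamma.
gamma and zeta hold, so sigma follows (Rule 2).
gamma: reached.
alpha: reached.
sigma: reached.
theta: reached.
All 4 are reached.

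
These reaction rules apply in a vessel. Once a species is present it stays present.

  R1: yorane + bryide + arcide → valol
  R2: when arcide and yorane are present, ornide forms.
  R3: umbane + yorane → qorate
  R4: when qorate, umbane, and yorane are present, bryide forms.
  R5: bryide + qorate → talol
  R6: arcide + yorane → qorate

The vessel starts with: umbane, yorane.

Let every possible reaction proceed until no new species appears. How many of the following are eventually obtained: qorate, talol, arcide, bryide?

3

umbane and yorane present → qorate forms (R3).
qorate, umbane, and yorane present → bryide forms (R4).
bryide and qorate present → talol forms (R5).
qorate: reached.
talol: reached.
No rule produces arcide, and it is not given.
bryide: reached.
Reached: qorate, talol, and bryide — 3 of the 4.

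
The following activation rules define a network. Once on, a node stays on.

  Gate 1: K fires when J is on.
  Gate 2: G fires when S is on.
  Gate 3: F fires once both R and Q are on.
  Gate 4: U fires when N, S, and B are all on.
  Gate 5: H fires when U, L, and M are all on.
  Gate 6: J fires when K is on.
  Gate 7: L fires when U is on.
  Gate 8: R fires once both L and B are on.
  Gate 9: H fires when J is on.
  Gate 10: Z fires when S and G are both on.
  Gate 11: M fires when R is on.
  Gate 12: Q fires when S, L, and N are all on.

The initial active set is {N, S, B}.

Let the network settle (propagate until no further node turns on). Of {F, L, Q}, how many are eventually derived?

N, S, and B are on, so U fires (Gate 4).
Gate 7: U on → L on.
S, L, and N are on, so Q fires (Gate 12).
L and B are on, so R fires (Gate 8).
Gate 3: R and Q on → F on.
F: reached.
L: reached.
Q: reached.
All 3 are reached.

3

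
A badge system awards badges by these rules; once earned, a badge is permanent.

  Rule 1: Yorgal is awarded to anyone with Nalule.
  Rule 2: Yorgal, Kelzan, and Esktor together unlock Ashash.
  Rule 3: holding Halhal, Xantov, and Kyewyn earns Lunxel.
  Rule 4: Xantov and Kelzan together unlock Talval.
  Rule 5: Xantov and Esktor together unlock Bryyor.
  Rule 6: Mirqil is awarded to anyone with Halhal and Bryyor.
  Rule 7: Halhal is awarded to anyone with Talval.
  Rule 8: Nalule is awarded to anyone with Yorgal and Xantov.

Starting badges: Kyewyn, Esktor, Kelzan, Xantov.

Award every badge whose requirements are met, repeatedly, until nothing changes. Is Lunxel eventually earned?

Yes

With Xantov and Kelzan, Talval is earned (Rule 4).
With Talval, Halhal is earned (Rule 7).
With Halhal, Xantov, and Kyewyn, Lunxel is earned (Rule 3).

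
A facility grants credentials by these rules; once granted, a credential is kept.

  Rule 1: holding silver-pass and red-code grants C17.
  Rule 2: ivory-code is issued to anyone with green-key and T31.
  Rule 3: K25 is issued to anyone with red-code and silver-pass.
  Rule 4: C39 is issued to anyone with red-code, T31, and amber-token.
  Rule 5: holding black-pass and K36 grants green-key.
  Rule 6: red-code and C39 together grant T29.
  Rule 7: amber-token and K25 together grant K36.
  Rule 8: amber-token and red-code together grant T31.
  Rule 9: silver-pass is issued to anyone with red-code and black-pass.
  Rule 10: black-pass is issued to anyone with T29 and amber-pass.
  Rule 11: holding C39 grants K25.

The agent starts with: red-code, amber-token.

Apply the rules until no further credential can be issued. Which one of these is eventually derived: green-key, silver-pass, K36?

Holding amber-token and red-code grants T31 (Rule 8).
Holding red-code, T31, and amber-token grants C39 (Rule 4).
Holding C39 grants K25 (Rule 11).
Holding amber-token and K25 grants K36 (Rule 7).
green-key would need black-pass and K36 (Rule 5), but black-pass is never granted. silver-pass would need red-code and black-pass (Rule 9), but black-pass is never granted.

K36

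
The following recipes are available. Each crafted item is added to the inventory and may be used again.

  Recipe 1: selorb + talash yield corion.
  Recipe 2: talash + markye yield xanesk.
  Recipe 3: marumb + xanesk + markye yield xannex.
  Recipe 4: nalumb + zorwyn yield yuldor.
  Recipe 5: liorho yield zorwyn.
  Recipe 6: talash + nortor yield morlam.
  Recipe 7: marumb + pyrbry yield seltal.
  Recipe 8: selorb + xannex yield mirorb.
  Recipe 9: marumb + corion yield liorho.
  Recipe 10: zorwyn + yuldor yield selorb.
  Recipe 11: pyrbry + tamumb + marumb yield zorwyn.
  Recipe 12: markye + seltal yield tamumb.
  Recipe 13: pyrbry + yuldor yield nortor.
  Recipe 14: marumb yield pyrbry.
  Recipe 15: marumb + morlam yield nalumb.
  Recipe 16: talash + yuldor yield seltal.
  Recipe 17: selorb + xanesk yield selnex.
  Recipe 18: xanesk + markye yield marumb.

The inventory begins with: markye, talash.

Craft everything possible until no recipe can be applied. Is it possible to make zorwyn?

Using Recipe 2, talash and markye make xanesk.
xanesk + markye → marumb (Recipe 18).
marumb → pyrbry (Recipe 14).
Using Recipe 7, marumb and pyrbry make seltal.
Using Recipe 12, markye and seltal make tamumb.
Using Recipe 11, pyrbry, tamumb, and marumb make zorwyn.

Yes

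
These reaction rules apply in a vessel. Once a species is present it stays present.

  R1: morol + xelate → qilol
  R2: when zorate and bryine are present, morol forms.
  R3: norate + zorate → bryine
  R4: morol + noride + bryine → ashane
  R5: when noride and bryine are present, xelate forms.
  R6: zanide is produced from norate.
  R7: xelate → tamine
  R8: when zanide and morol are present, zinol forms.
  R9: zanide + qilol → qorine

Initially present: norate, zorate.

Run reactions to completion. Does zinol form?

Yes

norate and zorate present → bryine forms (R3).
norate present → zanide forms (R6).
zorate and bryine present → morol forms (R2).
zanide and morol present → zinol forms (R8).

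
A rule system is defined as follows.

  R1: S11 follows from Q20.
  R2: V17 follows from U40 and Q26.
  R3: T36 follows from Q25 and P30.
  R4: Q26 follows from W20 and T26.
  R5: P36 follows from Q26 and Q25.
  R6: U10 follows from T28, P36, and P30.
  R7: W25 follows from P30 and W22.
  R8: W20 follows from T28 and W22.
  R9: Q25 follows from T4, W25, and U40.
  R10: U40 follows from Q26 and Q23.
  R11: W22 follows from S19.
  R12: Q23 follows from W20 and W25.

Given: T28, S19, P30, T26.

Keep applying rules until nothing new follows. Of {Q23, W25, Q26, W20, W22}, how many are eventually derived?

From S19, R11 gives W22.
P30 and W22 hold, so W25 follows (R7).
T28 and W22 hold, so W20 follows (R8).
W20 and T26 hold, so Q26 follows (R4).
W20 and W25 hold, so Q23 follows (R12).
Q23: reached.
W25: reached.
Q26: reached.
W20: reached.
W22: reached.
All 5 are reached.

5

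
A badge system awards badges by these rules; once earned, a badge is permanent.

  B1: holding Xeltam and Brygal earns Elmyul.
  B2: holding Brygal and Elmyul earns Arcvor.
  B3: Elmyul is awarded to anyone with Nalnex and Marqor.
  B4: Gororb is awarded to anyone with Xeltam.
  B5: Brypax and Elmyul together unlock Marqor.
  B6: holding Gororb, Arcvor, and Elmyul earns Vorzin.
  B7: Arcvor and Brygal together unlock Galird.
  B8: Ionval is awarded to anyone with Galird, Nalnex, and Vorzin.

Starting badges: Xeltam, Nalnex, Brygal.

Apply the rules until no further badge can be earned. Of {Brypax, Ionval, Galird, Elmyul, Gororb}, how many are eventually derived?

With Xeltam, Gororb is earned (B4).
With Xeltam and Brygal, Elmyul is earned (B1).
With Brygal and Elmyul, Arcvor is earned (B2).
With Gororb, Arcvor, and Elmyul, Vorzin is earned (B6).
With Arcvor and Brygal, Galird is earned (B7).
With Galird, Nalnex, and Vorzin, Ionval is earned (B8).
No rule produces Brypax, and it is not given.
Ionval: reached.
Galird: reached.
Elmyul: reached.
Gororb: reached.
Reached: Ionval, Galird, Elmyul, and Gororb — 4 of the 5.

4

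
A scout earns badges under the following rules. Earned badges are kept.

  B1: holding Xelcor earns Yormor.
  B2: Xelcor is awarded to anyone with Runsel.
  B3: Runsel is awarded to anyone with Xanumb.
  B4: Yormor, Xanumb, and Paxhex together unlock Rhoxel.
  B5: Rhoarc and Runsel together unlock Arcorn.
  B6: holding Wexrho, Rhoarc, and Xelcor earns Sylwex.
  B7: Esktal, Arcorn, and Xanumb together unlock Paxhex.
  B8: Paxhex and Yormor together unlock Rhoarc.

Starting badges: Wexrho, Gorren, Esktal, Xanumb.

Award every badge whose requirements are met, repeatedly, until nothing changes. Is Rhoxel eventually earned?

Rhoxel would need Yormor, Xanumb, and Paxhex (B4), but Paxhex is never earned.

No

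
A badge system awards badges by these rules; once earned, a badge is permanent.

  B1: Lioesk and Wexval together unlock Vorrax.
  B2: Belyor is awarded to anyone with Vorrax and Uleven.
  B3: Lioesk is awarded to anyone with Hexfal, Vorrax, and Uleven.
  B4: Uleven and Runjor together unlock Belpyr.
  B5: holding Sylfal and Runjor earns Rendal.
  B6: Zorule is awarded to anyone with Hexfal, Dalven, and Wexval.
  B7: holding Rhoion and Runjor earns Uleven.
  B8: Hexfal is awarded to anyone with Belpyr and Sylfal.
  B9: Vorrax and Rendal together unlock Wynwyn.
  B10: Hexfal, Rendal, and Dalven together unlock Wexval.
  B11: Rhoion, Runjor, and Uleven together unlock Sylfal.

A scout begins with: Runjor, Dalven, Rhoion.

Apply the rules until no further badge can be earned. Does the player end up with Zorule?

Yes

With Rhoion and Runjor, Uleven is earned (B7).
With Uleven and Runjor, Belpyr is earned (B4).
With Rhoion, Runjor, and Uleven, Sylfal is earned (B11).
With Sylfal and Runjor, Rendal is earned (B5).
With Belpyr and Sylfal, Hexfal is earned (B8).
With Hexfal, Rendal, and Dalven, Wexval is earned (B10).
With Hexfal, Dalven, and Wexval, Zorule is earned (B6).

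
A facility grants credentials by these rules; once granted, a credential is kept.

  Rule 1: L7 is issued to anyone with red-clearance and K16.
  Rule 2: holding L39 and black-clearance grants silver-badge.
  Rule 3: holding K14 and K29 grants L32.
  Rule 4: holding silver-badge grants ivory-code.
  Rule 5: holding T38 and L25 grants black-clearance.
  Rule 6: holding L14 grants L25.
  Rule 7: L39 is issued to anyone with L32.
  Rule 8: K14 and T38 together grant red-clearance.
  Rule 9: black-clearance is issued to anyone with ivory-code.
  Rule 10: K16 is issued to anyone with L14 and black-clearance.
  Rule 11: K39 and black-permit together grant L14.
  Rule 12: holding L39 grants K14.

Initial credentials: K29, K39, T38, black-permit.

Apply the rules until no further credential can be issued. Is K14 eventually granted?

No

K14 would need L39 (Rule 12), but L39 is never granted.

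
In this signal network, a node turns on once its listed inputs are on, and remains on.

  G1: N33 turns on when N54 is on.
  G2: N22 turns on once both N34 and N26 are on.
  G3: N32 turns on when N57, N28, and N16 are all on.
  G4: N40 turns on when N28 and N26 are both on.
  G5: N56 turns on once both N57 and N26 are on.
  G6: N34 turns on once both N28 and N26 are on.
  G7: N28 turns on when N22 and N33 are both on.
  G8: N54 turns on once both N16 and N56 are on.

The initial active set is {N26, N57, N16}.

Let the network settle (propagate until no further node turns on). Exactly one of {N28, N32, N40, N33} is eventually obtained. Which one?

G5: N57 and N26 on → N56 on.
N16 and N56 are on, so N54 turns on (G8).
N54 is on, so N33 turns on (G1).
N40 would need N28 and N26 (G4), but N28 never turns on. N28 would need N22 and N33 (G7), but N22 never turns on. N32 would need N57, N28, and N16 (G3), but N28 never turns on.

N33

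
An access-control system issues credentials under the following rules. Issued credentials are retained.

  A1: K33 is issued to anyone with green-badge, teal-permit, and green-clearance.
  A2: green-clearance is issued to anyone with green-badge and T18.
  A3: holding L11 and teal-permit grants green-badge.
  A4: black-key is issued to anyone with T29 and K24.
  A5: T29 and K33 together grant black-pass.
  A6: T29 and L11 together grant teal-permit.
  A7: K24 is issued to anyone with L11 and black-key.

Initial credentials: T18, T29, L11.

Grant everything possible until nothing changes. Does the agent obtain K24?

No

K24 would need L11 and black-key (A7), but black-key is never granted.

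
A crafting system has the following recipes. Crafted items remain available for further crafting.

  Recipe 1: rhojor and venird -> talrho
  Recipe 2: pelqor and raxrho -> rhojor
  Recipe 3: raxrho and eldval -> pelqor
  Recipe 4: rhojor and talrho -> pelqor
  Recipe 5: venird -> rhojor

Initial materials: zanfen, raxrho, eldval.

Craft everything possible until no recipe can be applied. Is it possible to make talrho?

No

talrho would need rhojor and venird (Recipe 1), but venird is never obtained.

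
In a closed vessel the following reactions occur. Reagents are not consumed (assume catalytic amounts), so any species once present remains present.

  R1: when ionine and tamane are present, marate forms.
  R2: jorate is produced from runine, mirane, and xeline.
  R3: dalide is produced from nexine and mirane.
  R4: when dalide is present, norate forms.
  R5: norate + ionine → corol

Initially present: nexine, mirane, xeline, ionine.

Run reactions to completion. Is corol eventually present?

nexine and mirane present → dalide forms (R3).
dalide present → norate forms (R4).
norate and ionine present → corol forms (R5).

Yes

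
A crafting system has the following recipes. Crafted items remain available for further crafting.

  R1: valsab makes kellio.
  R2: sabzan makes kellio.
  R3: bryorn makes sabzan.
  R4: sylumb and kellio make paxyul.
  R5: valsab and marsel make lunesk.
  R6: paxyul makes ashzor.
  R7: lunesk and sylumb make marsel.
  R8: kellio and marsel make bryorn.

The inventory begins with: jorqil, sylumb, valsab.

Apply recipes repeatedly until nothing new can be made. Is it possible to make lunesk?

lunesk would need valsab and marsel (R5), but marsel is never obtained.

No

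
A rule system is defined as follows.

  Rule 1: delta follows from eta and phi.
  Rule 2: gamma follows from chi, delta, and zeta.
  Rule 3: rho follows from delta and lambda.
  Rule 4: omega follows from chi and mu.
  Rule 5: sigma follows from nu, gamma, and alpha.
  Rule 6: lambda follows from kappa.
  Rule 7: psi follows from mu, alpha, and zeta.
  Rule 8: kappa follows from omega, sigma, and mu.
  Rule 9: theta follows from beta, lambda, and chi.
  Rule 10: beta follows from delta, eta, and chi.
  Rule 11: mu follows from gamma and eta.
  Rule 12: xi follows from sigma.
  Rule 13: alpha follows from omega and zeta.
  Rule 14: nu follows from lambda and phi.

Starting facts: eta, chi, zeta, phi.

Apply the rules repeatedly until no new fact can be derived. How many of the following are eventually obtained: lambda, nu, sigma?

lambda would need kappa (Rule 6), but kappa is never established.
nu would need lambda and phi (Rule 14), but lambda is never established.
sigma would need nu, gamma, and alpha (Rule 5), but nu is never established.
None of the 3 are reached.

0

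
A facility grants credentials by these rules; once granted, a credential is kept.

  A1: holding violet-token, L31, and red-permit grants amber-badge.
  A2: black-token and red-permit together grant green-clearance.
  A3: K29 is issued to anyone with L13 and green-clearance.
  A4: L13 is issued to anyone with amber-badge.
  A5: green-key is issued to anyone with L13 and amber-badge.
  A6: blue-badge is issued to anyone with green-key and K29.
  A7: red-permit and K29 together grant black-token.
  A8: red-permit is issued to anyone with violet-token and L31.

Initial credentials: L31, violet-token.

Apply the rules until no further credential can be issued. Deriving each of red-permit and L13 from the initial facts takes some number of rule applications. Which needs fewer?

red-permit: Holding violet-token and L31 grants red-permit (A8). [1 rule application]
L13: Holding violet-token and L31 grants red-permit (A8). Holding violet-token, L31, and red-permit grants amber-badge (A1). Holding amber-badge grants L13 (A4). [3 rule applications]
red-permit needs fewer.

red-permit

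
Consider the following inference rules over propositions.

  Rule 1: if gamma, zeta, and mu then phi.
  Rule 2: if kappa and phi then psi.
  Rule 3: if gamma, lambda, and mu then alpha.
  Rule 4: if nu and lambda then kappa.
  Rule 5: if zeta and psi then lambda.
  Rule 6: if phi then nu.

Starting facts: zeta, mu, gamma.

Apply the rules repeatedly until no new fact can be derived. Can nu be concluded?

Yes

gamma, zeta, and mu hold, so phi follows (Rule 1).
phi holds, so nu follows (Rule 6).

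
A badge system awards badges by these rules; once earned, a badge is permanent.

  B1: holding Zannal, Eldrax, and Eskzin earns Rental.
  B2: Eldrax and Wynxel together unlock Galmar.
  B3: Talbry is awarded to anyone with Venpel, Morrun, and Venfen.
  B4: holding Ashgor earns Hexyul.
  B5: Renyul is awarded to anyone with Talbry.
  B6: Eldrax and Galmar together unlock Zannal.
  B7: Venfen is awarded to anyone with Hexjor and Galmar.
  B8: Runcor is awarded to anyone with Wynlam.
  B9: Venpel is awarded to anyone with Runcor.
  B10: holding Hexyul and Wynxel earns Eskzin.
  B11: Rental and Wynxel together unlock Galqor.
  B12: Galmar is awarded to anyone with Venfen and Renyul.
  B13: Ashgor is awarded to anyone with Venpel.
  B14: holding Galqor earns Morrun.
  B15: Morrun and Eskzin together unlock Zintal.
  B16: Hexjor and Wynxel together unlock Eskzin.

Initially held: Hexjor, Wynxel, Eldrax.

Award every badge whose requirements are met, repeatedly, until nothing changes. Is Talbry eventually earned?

Talbry would need Venpel, Morrun, and Venfen (B3), but Venpel is never earned.

No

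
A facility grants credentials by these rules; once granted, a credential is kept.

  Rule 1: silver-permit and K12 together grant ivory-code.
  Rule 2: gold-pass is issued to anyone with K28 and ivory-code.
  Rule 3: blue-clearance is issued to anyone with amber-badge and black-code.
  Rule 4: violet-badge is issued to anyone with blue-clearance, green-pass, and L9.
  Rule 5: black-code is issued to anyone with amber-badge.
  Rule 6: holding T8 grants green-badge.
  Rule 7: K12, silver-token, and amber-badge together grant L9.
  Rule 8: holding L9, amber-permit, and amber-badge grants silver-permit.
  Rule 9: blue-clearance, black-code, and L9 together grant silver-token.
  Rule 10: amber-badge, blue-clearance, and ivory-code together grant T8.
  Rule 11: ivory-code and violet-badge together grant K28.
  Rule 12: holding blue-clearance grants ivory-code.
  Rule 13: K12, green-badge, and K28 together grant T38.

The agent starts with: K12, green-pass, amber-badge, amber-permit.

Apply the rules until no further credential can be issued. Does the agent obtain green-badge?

Holding amber-badge grants black-code (Rule 5).
Holding amber-badge and black-code grants blue-clearance (Rule 3).
Holding blue-clearance grants ivory-code (Rule 12).
Holding amber-badge, blue-clearance, and ivory-code grants T8 (Rule 10).
Holding T8 grants green-badge (Rule 6).

Yes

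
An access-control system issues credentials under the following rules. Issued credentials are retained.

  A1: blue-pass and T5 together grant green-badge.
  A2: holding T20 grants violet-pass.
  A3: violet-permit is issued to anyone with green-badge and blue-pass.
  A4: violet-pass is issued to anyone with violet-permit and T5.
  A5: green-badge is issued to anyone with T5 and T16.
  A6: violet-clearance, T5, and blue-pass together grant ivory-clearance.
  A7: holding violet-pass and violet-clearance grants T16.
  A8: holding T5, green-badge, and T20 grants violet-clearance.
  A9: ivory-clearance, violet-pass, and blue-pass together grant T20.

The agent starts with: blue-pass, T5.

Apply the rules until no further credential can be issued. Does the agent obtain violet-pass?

Yes

Holding blue-pass and T5 grants green-badge (A1).
Holding green-badge and blue-pass grants violet-permit (A3).
Holding violet-permit and T5 grants violet-pass (A4).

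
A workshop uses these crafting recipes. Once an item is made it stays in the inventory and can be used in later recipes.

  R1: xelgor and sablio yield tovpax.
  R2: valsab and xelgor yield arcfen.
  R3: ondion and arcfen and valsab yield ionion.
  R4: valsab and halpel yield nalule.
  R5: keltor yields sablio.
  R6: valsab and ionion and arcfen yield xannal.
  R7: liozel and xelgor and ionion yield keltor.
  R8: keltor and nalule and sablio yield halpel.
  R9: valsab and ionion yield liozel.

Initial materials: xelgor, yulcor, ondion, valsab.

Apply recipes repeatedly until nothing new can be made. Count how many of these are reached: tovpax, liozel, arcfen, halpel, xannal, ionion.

valsab and xelgor → arcfen (R2).
ondion and arcfen and valsab → ionion (R3).
Using R6, valsab, ionion, and arcfen make xannal.
valsab and ionion → liozel (R9).
liozel and xelgor and ionion → keltor (R7).
Using R5, keltor makes sablio.
Using R1, xelgor and sablio make tovpax.
tovpax: reached.
liozel: reached.
arcfen: reached.
halpel would need keltor, nalule, and sablio (R8), but nalule is never obtained.
xannal: reached.
ionion: reached.
Reached: tovpax, liozel, arcfen, xannal, and ionion — 5 of the 6.

5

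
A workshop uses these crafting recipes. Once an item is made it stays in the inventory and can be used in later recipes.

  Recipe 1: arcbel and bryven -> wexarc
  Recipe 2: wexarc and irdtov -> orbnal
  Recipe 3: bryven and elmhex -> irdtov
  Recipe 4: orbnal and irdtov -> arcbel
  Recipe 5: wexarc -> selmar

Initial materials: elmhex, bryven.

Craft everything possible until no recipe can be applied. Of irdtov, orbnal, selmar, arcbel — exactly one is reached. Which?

irdtov

bryven and elmhex -> irdtov (Recipe 3).
arcbel would need orbnal and irdtov (Recipe 4), but orbnal is never obtained. orbnal would need wexarc and irdtov (Recipe 2), but wexarc is never obtained. selmar would need wexarc (Recipe 5), but wexarc is never obtained.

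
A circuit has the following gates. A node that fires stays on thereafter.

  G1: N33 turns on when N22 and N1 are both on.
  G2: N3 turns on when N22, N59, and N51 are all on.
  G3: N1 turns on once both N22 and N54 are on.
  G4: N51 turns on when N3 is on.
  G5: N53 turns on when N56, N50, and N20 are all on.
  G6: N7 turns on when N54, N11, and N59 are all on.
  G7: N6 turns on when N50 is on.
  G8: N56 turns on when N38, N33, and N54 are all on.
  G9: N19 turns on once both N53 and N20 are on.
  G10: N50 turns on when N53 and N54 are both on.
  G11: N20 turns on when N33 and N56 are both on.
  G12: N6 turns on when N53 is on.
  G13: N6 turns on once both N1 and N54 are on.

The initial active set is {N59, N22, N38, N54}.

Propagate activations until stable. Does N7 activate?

No

N7 would need N54, N11, and N59 (G6), but N11 never turns on.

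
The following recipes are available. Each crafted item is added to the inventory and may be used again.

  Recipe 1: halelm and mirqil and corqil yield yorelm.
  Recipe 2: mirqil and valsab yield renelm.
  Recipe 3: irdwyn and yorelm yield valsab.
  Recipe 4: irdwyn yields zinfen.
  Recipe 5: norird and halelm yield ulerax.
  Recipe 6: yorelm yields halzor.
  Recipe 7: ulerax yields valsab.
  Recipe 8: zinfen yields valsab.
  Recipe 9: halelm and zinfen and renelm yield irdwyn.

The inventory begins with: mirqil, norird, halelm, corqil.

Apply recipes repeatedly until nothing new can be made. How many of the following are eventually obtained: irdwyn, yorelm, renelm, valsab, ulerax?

4

halelm and mirqil and corqil → yorelm (Recipe 1).
Using Recipe 5, norird and halelm make ulerax.
Using Recipe 7, ulerax makes valsab.
Using Recipe 2, mirqil and valsab make renelm.
irdwyn would need halelm, zinfen, and renelm (Recipe 9), but zinfen is never obtained.
yorelm: reached.
renelm: reached.
valsab: reached.
ulerax: reached.
Reached: yorelm, renelm, valsab, and ulerax — 4 of the 5.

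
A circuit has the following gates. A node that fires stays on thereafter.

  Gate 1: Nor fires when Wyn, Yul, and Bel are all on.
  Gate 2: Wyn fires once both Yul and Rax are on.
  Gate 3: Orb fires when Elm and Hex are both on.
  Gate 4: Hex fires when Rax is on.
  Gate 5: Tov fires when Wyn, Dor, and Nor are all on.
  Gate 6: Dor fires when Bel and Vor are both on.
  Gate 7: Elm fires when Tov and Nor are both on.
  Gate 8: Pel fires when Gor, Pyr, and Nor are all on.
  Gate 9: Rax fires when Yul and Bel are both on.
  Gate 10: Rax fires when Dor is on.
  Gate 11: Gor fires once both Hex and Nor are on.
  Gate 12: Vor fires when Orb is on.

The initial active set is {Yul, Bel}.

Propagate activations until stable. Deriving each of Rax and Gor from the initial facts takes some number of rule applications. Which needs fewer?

Rax: Yul and Bel are on, so Rax fires (Gate 9). [1 rule application]
Gor: Yul and Bel are on, so Rax fires (Gate 9). Gate 4: Rax on → Hex on. Yul and Rax are on, so Wyn fires (Gate 2). Wyn, Yul, and Bel are on, so Nor fires (Gate 1). Gate 11: Hex and Nor on → Gor on. [5 rule applications]
Rax needs fewer.

Rax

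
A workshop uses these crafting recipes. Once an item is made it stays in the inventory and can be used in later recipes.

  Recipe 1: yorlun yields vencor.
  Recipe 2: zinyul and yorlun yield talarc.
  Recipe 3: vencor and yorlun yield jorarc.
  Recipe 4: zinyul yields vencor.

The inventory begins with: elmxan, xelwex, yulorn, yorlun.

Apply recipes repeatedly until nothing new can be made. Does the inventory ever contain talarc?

No

talarc would need zinyul and yorlun (Recipe 2), but zinyul is never obtained.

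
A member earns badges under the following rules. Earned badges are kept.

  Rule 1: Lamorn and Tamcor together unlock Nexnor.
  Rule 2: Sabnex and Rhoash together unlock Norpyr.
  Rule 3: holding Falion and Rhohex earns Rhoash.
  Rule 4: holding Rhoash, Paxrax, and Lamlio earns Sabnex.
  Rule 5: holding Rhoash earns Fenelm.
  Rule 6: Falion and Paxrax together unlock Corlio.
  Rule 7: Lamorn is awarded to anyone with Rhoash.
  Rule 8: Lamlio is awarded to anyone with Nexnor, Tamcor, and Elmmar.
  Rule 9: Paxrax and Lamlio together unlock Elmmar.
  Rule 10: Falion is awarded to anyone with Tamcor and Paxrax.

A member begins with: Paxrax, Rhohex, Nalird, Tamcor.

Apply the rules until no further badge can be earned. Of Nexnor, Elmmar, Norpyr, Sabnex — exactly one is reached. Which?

Nexnor

With Tamcor and Paxrax, Falion is earned (Rule 10).
With Falion and Rhohex, Rhoash is earned (Rule 3).
With Rhoash, Lamorn is earned (Rule 7).
With Lamorn and Tamcor, Nexnor is earned (Rule 1).
Sabnex would need Rhoash, Paxrax, and Lamlio (Rule 4), but Lamlio is never earned. Elmmar would need Paxrax and Lamlio (Rule 9), but Lamlio is never earned. Norpyr would need Sabnex and Rhoash (Rule 2), but Sabnex is never earned.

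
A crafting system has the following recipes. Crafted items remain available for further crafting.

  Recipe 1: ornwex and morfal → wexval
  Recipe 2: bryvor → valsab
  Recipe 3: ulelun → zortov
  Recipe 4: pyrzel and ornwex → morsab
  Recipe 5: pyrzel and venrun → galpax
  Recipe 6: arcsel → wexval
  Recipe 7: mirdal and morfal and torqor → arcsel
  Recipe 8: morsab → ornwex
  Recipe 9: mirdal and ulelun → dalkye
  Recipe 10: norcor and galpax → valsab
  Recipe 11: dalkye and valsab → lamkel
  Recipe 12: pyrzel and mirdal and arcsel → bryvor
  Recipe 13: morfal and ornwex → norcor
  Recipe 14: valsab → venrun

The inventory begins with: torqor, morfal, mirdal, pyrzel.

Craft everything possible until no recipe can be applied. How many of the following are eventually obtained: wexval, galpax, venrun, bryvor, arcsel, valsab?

mirdal and morfal and torqor → arcsel (Recipe 7).
arcsel → wexval (Recipe 6).
Using Recipe 12, pyrzel, mirdal, and arcsel make bryvor.
bryvor → valsab (Recipe 2).
Using Recipe 14, valsab makes venrun.
Using Recipe 5, pyrzel and venrun make galpax.
wexval: reached.
galpax: reached.
venrun: reached.
bryvor: reached.
arcsel: reached.
valsab: reached.
All 6 are reached.

6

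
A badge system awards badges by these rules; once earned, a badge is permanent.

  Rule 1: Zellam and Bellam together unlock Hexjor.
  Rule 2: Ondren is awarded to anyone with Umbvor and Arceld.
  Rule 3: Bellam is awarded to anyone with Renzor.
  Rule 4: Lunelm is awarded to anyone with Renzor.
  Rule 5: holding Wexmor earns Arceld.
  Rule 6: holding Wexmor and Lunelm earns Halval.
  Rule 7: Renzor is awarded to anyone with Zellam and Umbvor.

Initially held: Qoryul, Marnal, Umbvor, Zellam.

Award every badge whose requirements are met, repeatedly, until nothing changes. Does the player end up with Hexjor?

With Zellam and Umbvor, Renzor is earned (Rule 7).
With Renzor, Bellam is earned (Rule 3).
With Zellam and Bellam, Hexjor is earned (Rule 1).

Yes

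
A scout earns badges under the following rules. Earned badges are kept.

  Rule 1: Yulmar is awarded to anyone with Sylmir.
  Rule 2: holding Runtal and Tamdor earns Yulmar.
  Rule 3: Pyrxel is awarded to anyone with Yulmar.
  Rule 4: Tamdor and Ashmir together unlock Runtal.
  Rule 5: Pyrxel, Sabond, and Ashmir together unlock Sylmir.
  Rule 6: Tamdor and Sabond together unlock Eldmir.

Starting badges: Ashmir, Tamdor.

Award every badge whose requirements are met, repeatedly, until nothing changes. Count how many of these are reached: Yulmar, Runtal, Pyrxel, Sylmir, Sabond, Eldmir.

With Tamdor and Ashmir, Runtal is earned (Rule 4).
With Runtal and Tamdor, Yulmar is earned (Rule 2).
With Yulmar, Pyrxel is earned (Rule 3).
Yulmar: reached.
Runtal: reached.
Pyrxel: reached.
Sylmir would need Pyrxel, Sabond, and Ashmir (Rule 5), but Sabond is never earned.
No rule produces Sabond, and it is not given.
Eldmir would need Tamdor and Sabond (Rule 6), but Sabond is never earned.
Reached: Yulmar, Runtal, and Pyrxel — 3 of the 6.

3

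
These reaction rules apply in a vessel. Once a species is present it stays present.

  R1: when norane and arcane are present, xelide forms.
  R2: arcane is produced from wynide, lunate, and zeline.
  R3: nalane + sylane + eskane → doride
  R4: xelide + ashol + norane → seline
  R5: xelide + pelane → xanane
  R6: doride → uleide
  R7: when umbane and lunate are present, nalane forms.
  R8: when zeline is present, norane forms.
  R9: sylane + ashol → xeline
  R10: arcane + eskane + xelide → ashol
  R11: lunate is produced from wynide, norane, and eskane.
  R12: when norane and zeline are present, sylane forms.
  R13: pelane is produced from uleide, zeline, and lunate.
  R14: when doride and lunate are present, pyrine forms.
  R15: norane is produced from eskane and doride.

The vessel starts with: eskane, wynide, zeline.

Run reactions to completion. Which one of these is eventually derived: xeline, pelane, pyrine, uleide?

zeline present → norane forms (R8).
wynide, norane, and eskane present → lunate forms (R11).
norane and zeline present → sylane forms (R12).
wynide, lunate, and zeline present → arcane forms (R2).
norane and arcane present → xelide forms (R1).
arcane, eskane, and xelide present → ashol forms (R10).
sylane and ashol present → xeline forms (R9).
pyrine would need doride and lunate (R14), but doride never forms. uleide would need doride (R6), but doride never forms. pelane would need uleide, zeline, and lunate (R13), but uleide never forms.

xeline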